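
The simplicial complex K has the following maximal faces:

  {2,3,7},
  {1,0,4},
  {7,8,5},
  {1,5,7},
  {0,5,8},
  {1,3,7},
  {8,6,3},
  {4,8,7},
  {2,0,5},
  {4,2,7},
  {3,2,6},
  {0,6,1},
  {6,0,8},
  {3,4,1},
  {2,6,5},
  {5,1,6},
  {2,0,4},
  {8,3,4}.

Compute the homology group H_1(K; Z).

Order the vertices as 0 < 1 < 2 < 3 < 4 < 5 < 6 < 7 < 8. Listing each simplex with vertices in this order, K has dimension 2 with simplices:

  0-simplices (9): [0], [1], [2], [3], [4], [5], [6], [7], [8]
  1-simplices (27): (27 of them)
  2-simplices (18): [0,1,4], [0,1,6], [0,2,4], [0,2,5], [0,5,8], [0,6,8], [1,3,4], [1,3,7], [1,5,6], [1,5,7], [2,3,6], [2,3,7], [2,4,7], [2,5,6], [3,4,8], [3,6,8], [4,7,8], [5,7,8]

giving chain groups C_0 ≅ Z^9, C_1 ≅ Z^27, C_2 ≅ Z^18.

Boundary ∂_1: C_1 → C_0 sends each edge [p,q] (with p < q) to q − p.
The 9×27 boundary matrix has rank 8 and Smith normal form diag(1,1,1,1,1,1,1,1).

Boundary ∂_2: C_2 → C_1 maps a triangle to the signed sum of its edges. For instance
  ∂[1,5,7] = [5,7] − [1,7] + [1,5],
  ∂[0,1,4] = [1,4] − [0,4] + [0,1].
This gives a 27×18 integer matrix of rank 18; reducing to Smith normal form yields diagonal entries (1,1,1,1,1,1,1,1,1,1,1,1,1,1,1,1,1,2).

Now H_k = ker ∂_k / im ∂_{k+1}, so:

  H_1: rank ker ∂_1 − rank ∂_2 = (27 − 8) − 18 = 1, and ∂_2 has invariant factor 2 > 1, so H_1 ≅ Z ⊕ Z/2.

H_1 = Z ⊕ Z/2.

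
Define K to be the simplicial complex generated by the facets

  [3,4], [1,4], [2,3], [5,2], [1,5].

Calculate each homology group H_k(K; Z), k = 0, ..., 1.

Order the vertices as 1 < 2 < 3 < 4 < 5. Listing each simplex with vertices in this order, K has dimension 1 with simplices:

  0-simplices (5): [1], [2], [3], [4], [5]
  1-simplices (5): [1,4], [1,5], [2,3], [2,5], [3,4]

Hence C_0 ≅ Z^5, C_1 ≅ Z^5.

The boundary map ∂_1: C_1 → C_0 maps an edge to its endpoints' difference, ∂[p,q] = q − p. For instance
  ∂[3,4] = [4] − [3].
This gives a 5×5 integer matrix of rank 4; reducing to Smith normal form yields diagonal entries (1,1,1,1).

From H_k ≅ ker(∂_k) / im(∂_{k+1}) we obtain:

  H_0: rank C_0 − rank ∂_1 = 5 − 4 = 1, and the invariant factors of ∂_1 are all 1, so H_0 ≅ Z.
  H_1: rank ker ∂_1 − rank ∂_2 = (5 − 4) − 0 = 1, and there is no ∂_2, so H_1 ≅ Z.

As a check, the Euler characteristic is 5 − 5 = 0, which agrees with 1 − 1 = 0.
(K is a triangulation of the circle S^1.)

H_0 ≅ Z,  H_1 ≅ Z.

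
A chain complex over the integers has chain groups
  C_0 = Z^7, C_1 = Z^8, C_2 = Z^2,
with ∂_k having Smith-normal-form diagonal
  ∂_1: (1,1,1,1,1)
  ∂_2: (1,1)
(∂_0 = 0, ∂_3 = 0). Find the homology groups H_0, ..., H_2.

H_0: b_0 = 7 − 0 − 5 = 2; torsion from ∂_1 factors > 1: none. So H_0 = Z^2.
H_1: b_1 = 8 − 5 − 2 = 1; torsion from ∂_2 factors > 1: none. So H_1 = Z.
H_2: b_2 = 2 − 2 − 0 = 0; torsion from ∂_3 factors > 1: none. So H_2 = 0.

H_0 = Z^2,  H_1 = Z,  H_2 = 0.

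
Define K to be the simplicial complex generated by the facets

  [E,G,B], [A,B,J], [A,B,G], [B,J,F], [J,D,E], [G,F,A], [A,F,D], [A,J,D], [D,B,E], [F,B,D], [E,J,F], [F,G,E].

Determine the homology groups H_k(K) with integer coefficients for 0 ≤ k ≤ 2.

H_0 = Z,  H_1 = Z/2Z,  H_2 = 0.

We work with the vertex ordering A < B < D < E < F < G < J. The simplices of K, each written with vertices in increasing order, are:

  0-simplices (7): A, B, D, E, F, G, J
  1-simplices (18): AB, AD, AF, AG, AJ, BD, BE, BF, BG, BJ, DE, DF, DJ, EF, EG, EJ, FG, FJ
  2-simplices (12): ABG, ABJ, ADF, ADJ, AFG, BDE, BDF, BEG, BFJ, DEJ, EFG, EFJ

giving chain groups C_0 ≅ Z^7, C_1 ≅ Z^18, C_2 ≅ Z^12.

Boundary ∂_1: C_1 → C_0 is given by ∂[p,q] = [q] − [p].
The resulting 7×18 matrix has rank 6, and its Smith normal form has invariant factors (1,1,1,1,1,1).

The boundary map ∂_2: C_2 → C_1 maps a triangle to the signed sum of its edges. For instance
  ∂ABG = BG − AG + AB,
  ∂BDF = DF − BF + BD.
The resulting 18×12 matrix has rank 12, and its Smith normal form has invariant factors (1,1,1,1,1,1,1,1,1,1,1,2).

Reading off H_k = ker ∂_k / im ∂_{k+1}:

  H_0: rank C_0 − rank ∂_1 = 7 − 6 = 1, and the invariant factors of ∂_1 are all 1, so H_0 = Z.
  H_1: rank ker ∂_1 − rank ∂_2 = (18 − 6) − 12 = 0, and ∂_2 has invariant factor 2 > 1, so H_1 = Z/2Z.
  H_2: rank ker ∂_2 − rank ∂_3 = (12 − 12) − 0 = 0, and there is no ∂_3, so H_2 = 0.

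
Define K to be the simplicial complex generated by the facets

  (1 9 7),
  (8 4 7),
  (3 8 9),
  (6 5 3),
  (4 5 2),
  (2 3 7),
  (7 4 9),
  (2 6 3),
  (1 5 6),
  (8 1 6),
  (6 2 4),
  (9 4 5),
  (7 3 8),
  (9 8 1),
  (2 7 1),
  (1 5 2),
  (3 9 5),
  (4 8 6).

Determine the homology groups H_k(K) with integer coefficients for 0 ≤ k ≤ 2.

H_0 ≅ Z,  H_1 ≅ Z ⊕ Z/2Z,  H_2 = 0.

Fix the vertex order 1 < 2 < 3 < 4 < 5 < 6 < 7 < 8 < 9 and write every simplex with vertices in increasing order. Then dim K = 2 and the simplices of K are:

  0-simplices (9): [1], [2], [3], [4], [5], [6], [7], [8], [9]
  1-simplices (27): (27 of them)
  2-simplices (18): [1,2,5], [1,2,7], [1,5,6], [1,6,8], [1,7,9], [1,8,9], [2,3,6], [2,3,7], [2,4,5], [2,4,6], [3,5,6], [3,5,9], [3,7,8], [3,8,9], [4,5,9], [4,6,8], [4,7,8], [4,7,9]

so the chain groups are C_0 ≅ Z^9, C_1 ≅ Z^27, C_2 ≅ Z^18.

Boundary ∂_1: C_1 → C_0 sends each edge [p,q] (with p < q) to q − p.
This gives a 9×27 integer matrix of rank 8; reducing to Smith normal form yields diagonal entries (1,1,1,1,1,1,1,1).

Boundary ∂_2: C_2 → C_1 acts by ∂[p,q,r] = [q,r] − [p,r] + [p,q]. For instance
  ∂[3,8,9] = [8,9] − [3,9] + [3,8],
  ∂[1,5,6] = [5,6] − [1,6] + [1,5].
As a 27×18 matrix over Z this has rank 18, with invariant factors (1,1,1,1,1,1,1,1,1,1,1,1,1,1,1,1,1,2).

Now H_k = ker ∂_k / im ∂_{k+1}, so:

  H_0: rank C_0 − rank ∂_1 = 9 − 8 = 1, and the invariant factors of ∂_1 are all 1, so H_0 ≅ Z.
  H_1: rank ker ∂_1 − rank ∂_2 = (27 − 8) − 18 = 1, and ∂_2 has invariant factor 2 > 1, so H_1 ≅ Z ⊕ Z/2Z.
  H_2: rank ker ∂_2 − rank ∂_3 = (18 − 18) − 0 = 0, and there is no ∂_3, so H_2 ≅ 0.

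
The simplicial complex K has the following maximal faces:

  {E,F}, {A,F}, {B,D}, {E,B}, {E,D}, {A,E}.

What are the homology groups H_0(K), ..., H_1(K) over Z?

H_0 = Z,  H_1 = Z^2.

We work with the vertex ordering A < B < D < E < F. The simplices of K, each written with vertices in increasing order, are:

  0-simplices (5): A, B, D, E, F
  1-simplices (6): AE, AF, BD, BE, DE, EF

Hence C_0 ≅ Z^5, C_1 ≅ Z^6.

The boundary map ∂_1: C_1 → C_0 sends each edge [p,q] (with p < q) to q − p. For instance
  ∂BD = D − B.
The 5×6 boundary matrix has rank 4 and Smith normal form diag(1,1,1,1).

From H_k ≅ ker(∂_k) / im(∂_{k+1}) we obtain:

  H_0: rank C_0 − rank ∂_1 = 5 − 4 = 1, and the invariant factors of ∂_1 are all 1, so H_0 = Z.
  H_1: rank ker ∂_1 − rank ∂_2 = (6 − 4) − 0 = 2, and there is no ∂_2, so H_1 = Z^2.

As a check, the Euler characteristic is 5 − 6 = -1, which agrees with 1 − 2 = -1.
(K is a triangulation of a wedge of 2 circles.)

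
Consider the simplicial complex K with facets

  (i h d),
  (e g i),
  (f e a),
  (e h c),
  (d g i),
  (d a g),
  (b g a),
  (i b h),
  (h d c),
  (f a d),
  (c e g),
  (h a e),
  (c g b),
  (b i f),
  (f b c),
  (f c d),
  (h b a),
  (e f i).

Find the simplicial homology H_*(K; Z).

Fix the vertex order a < b < c < d < e < f < g < h < i and write every simplex with vertices in increasing order. Then dim K = 2 and the simplices of K are:

  0-simplices (9): a, b, c, d, e, f, g, h, i
  1-simplices (27): ab, ad, ae, af, ag, ah, bc, bf, bg, bh, bi, cd, ce, cf, cg, ch, df, dg, dh, di, ef, eg, eh, ei, fi, gi, hi
  2-simplices (18): abg, abh, adf, adg, aef, aeh, bcf, bcg, bfi, bhi, cdf, cdh, ceg, ceh, dgi, dhi, efi, egi

Hence C_0 ≅ Z^9, C_1 ≅ Z^27, C_2 ≅ Z^18.

The boundary map ∂_1: C_1 → C_0 maps an edge to its endpoints' difference, ∂[p,q] = q − p.
The 9×27 boundary matrix has rank 8 and Smith normal form diag(1,1,1,1,1,1,1,1).

∂_2: C_2 → C_1 sends each 2-simplex [p,q,r] to [q,r] − [p,r] + [p,q]. For instance
  ∂egi = gi − ei + eg,
  ∂bhi = hi − bi + bh.
As a 27×18 matrix over Z this has rank 17, with invariant factors (1,1,1,1,1,1,1,1,1,1,1,1,1,1,1,1,1).

Reading off H_k = ker ∂_k / im ∂_{k+1}:

  H_0: rank C_0 − rank ∂_1 = 9 − 8 = 1, and the invariant factors of ∂_1 are all 1, so H_0 = Z.
  H_1: rank ker ∂_1 − rank ∂_2 = (27 − 8) − 17 = 2, and the invariant factors of ∂_2 are all 1, so H_1 = Z^2.
  H_2: rank ker ∂_2 − rank ∂_3 = (18 − 17) − 0 = 1, and there is no ∂_3, so H_2 = Z.

H_0 = Z,  H_1 = Z^2,  H_2 = Z.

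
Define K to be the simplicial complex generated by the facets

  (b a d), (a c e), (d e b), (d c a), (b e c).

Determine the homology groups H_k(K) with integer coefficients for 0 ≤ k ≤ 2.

Take the total order a < b < c < d < e on the vertex set. Then K (dimension 2) consists of the simplices:

  0-simplices (5): a, b, c, d, e
  1-simplices (10): ab, ac, ad, ae, bc, bd, be, cd, ce, de
  2-simplices (5): abd, acd, ace, bce, bde

Hence C_0 ≅ Z^5, C_1 ≅ Z^10, C_2 ≅ Z^5.

Boundary ∂_1: C_1 → C_0 sends each edge [p,q] (with p < q) to q − p. For instance
  ∂ab = b − a.
The 5×10 boundary matrix has rank 4 and Smith normal form diag(1,1,1,1).

The boundary map ∂_2: C_2 → C_1 maps a triangle to the signed sum of its edges. For instance
  ∂abd = bd − ad + ab,
  ∂bce = ce − be + bc.
This gives a 10×5 integer matrix of rank 5; reducing to Smith normal form yields diagonal entries (1,1,1,1,1).

Reading off H_k = ker ∂_k / im ∂_{k+1}:

  H_0: rank C_0 − rank ∂_1 = 5 − 4 = 1, and the invariant factors of ∂_1 are all 1, so H_0 = Z.
  H_1: rank ker ∂_1 − rank ∂_2 = (10 − 4) − 5 = 1, and the invariant factors of ∂_2 are all 1, so H_1 = Z.
  H_2: rank ker ∂_2 − rank ∂_3 = (5 − 5) − 0 = 0, and there is no ∂_3, so H_2 = 0.

As a check, the Euler characteristic is 5 − 10 + 5 = 0, which agrees with 1 − 1 + 0 = 0.

H_0 ≅ Z,  H_1 ≅ Z,  H_2 = 0.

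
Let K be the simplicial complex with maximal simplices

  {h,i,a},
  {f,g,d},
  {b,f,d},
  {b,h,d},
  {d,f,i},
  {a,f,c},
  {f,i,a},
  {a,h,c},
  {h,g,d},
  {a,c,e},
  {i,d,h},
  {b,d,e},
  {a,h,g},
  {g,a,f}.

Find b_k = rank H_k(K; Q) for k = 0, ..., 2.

Take the total order a < b < c < d < e < f < g < h < i on the vertex set. Then K (dimension 2) consists of the simplices:

  0-simplices (9): a, b, c, d, e, f, g, h, i
  1-simplices (22): ac, ae, af, ag, ah, ai, bd, be, bf, bh, ce, cf, ch, de, df, dg, dh, di, fg, fi, gh, hi
  2-simplices (14): ace, acf, ach, afg, afi, agh, ahi, bde, bdf, bdh, dfg, dfi, dgh, dhi

Hence C_0 ≅ Z^9, C_1 ≅ Z^22, C_2 ≅ Z^14.

∂_1: C_1 → C_0 maps an edge to its endpoints' difference, ∂[p,q] = q − p. For instance
  ∂fi = i − f.
This gives a 9×22 integer matrix of rank 8; reducing to Smith normal form yields diagonal entries (1,1,1,1,1,1,1,1).

Boundary ∂_2: C_2 → C_1 maps a triangle to the signed sum of its edges. For instance
  ∂ahi = hi − ai + ah,
  ∂afg = fg − ag + af.
As a 22×14 matrix over Z this has rank 13, with invariant factors (1,1,1,1,1,1,1,1,1,1,1,1,1).

Computing H_k = (kernel of ∂_k) / (image of ∂_{k+1}):

  H_0: rank C_0 − rank ∂_1 = 9 − 8 = 1, and the invariant factors of ∂_1 are all 1, so H_0 = Z.
  H_1: rank ker ∂_1 − rank ∂_2 = (22 − 8) − 13 = 1, and the invariant factors of ∂_2 are all 1, so H_1 = Z.
  H_2: rank ker ∂_2 − rank ∂_3 = (14 − 13) − 0 = 1, and there is no ∂_3, so H_2 = Z.

As a check, the Euler characteristic is 9 − 22 + 14 = 1, which agrees with 1 − 1 + 1 = 1.

Hence the Betti numbers are b_0 = 1, b_1 = 1, b_2 = 1.

b_0 = 1, b_1 = 1, b_2 = 1.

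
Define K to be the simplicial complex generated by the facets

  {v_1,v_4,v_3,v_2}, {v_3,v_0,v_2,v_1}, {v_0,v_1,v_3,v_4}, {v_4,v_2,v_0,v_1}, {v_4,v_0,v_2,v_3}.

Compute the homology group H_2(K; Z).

We work with the vertex ordering v_0 < v_1 < v_2 < v_3 < v_4. The simplices of K, each written with vertices in increasing order, are:

  0-simplices (5): [v_0], [v_1], [v_2], [v_3], [v_4]
  1-simplices (10): [v_0,v_1], [v_0,v_2], [v_0,v_3], [v_0,v_4], [v_1,v_2], [v_1,v_3], [v_1,v_4], [v_2,v_3], [v_2,v_4], [v_3,v_4]
  2-simplices (10): [v_0,v_1,v_2], [v_0,v_1,v_3], [v_0,v_1,v_4], [v_0,v_2,v_3], [v_0,v_2,v_4], [v_0,v_3,v_4], [v_1,v_2,v_3], [v_1,v_2,v_4], [v_1,v_3,v_4], [v_2,v_3,v_4]
  3-simplices (5): [v_0,v_1,v_2,v_3], [v_0,v_1,v_2,v_4], [v_0,v_1,v_3,v_4], [v_0,v_2,v_3,v_4], [v_1,v_2,v_3,v_4]

Hence C_0 ≅ Z^5, C_1 ≅ Z^10, C_2 ≅ Z^10, C_3 ≅ Z^5.

The boundary map ∂_1: C_1 → C_0 maps an edge to its endpoints' difference, ∂[p,q] = q − p.
As a 5×10 matrix over Z this has rank 4, with invariant factors (1,1,1,1).

Boundary ∂_2: C_2 → C_1 sends each 2-simplex [p,q,r] to [q,r] − [p,r] + [p,q]. For instance
  ∂[v_0,v_2,v_3] = [v_2,v_3] − [v_0,v_3] + [v_0,v_2],
  ∂[v_0,v_1,v_2] = [v_1,v_2] − [v_0,v_2] + [v_0,v_1].
As a 10×10 matrix over Z this has rank 6, with invariant factors (1,1,1,1,1,1).

Boundary ∂_3: C_3 → C_2 sends each 3-simplex σ to the alternating sum Σ_i (−1)^i (σ with its i-th vertex removed). For instance
  ∂[v_0,v_2,v_3,v_4] = [v_2,v_3,v_4] − [v_0,v_3,v_4] + [v_0,v_2,v_4] − [v_0,v_2,v_3],
  ∂[v_0,v_1,v_2,v_3] = [v_1,v_2,v_3] − [v_0,v_2,v_3] + [v_0,v_1,v_3] − [v_0,v_1,v_2].
The resulting 10×5 matrix has rank 4, and its Smith normal form has invariant factors (1,1,1,1).

Now H_k = ker ∂_k / im ∂_{k+1}, so:

  H_2: rank ker ∂_2 − rank ∂_3 = (10 − 6) − 4 = 0, and the invariant factors of ∂_3 are all 1, so H_2 ≅ 0.

(K is a triangulation of the 3-sphere S^3.)

H_2 = 0.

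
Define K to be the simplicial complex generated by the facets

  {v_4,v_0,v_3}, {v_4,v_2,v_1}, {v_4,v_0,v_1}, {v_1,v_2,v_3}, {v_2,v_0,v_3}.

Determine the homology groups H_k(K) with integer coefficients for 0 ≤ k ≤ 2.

H_0 = Z,  H_1 = Z,  H_2 = 0.

Order the vertices as v_0 < v_1 < v_2 < v_3 < v_4. Listing each simplex with vertices in this order, K has dimension 2 with simplices:

  0-simplices (5): [v_0], [v_1], [v_2], [v_3], [v_4]
  1-simplices (10): [v_0,v_1], [v_0,v_2], [v_0,v_3], [v_0,v_4], [v_1,v_2], [v_1,v_3], [v_1,v_4], [v_2,v_3], [v_2,v_4], [v_3,v_4]
  2-simplices (5): [v_0,v_1,v_4], [v_0,v_2,v_3], [v_0,v_3,v_4], [v_1,v_2,v_3], [v_1,v_2,v_4]

Hence C_0 ≅ Z^5, C_1 ≅ Z^10, C_2 ≅ Z^5.

The boundary map ∂_1: C_1 → C_0 is given by ∂[p,q] = [q] − [p]. For instance
  ∂[v_0,v_4] = [v_4] − [v_0].
As a 5×10 matrix over Z this has rank 4, with invariant factors (1,1,1,1).

The boundary map ∂_2: C_2 → C_1 maps a triangle to the signed sum of its edges. For instance
  ∂[v_0,v_1,v_4] = [v_1,v_4] − [v_0,v_4] + [v_0,v_1],
  ∂[v_1,v_2,v_3] = [v_2,v_3] − [v_1,v_3] + [v_1,v_2].
As a 10×5 matrix over Z this has rank 5, with invariant factors (1,1,1,1,1).

Computing H_k = (kernel of ∂_k) / (image of ∂_{k+1}):

  H_0: rank C_0 − rank ∂_1 = 5 − 4 = 1, and the invariant factors of ∂_1 are all 1, so H_0 ≅ Z.
  H_1: rank ker ∂_1 − rank ∂_2 = (10 − 4) − 5 = 1, and the invariant factors of ∂_2 are all 1, so H_1 ≅ Z.
  H_2: rank ker ∂_2 − rank ∂_3 = (5 − 5) − 0 = 0, and there is no ∂_3, so H_2 ≅ 0.

As a check, the Euler characteristic is 5 − 10 + 5 = 0, which agrees with 1 − 1 + 0 = 0.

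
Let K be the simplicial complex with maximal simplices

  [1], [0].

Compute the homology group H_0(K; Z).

K has 2 vertices.
rank ∂_0 = 0, rank ∂_1 = 0 ⇒ b_0 = 2 − 0 − 0 = 2. So H_0 ≅ Z^2.

H_0 ≅ Z^2.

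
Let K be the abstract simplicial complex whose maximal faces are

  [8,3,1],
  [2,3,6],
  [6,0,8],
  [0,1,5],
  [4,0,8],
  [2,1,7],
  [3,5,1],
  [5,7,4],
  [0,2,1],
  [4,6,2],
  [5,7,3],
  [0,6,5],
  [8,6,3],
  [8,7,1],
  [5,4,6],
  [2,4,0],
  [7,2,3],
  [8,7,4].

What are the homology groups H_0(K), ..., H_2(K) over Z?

H_0 ≅ Z,  H_1 ≅ Z ⊕ Z/2Z,  H_2 = 0.

K has 9 vertices, 27 edges, 18 triangles.
rank ∂_0 = 0, rank ∂_1 = 8 ⇒ b_0 = 9 − 0 − 8 = 1; all invariant factors of ∂_1 are 1 so no torsion. So H_0 = Z.
rank ∂_1 = 8, rank ∂_2 = 18 ⇒ b_1 = 27 − 8 − 18 = 1; ∂_2 has invariant factor(s) [2] giving torsion. So H_1 = Z ⊕ Z/2Z.
rank ∂_2 = 18, rank ∂_3 = 0 ⇒ b_2 = 18 − 18 − 0 = 0. So H_2 = 0.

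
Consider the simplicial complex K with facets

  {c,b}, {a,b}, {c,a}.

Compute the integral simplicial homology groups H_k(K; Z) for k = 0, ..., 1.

Fix the vertex order a < b < c and write every simplex with vertices in increasing order. Then dim K = 1 and the simplices of K are:

  0-simplices (3): a, b, c
  1-simplices (3): ab, ac, bc

Hence C_0 ≅ Z^3, C_1 ≅ Z^3.

∂_1: C_1 → C_0 is given by ∂[p,q] = [q] − [p]. For instance
  ∂ac = c − a.
The 3×3 boundary matrix has rank 2 and Smith normal form diag(1,1).

Now H_k = ker ∂_k / im ∂_{k+1}, so:

  H_0: rank C_0 − rank ∂_1 = 3 − 2 = 1, and the invariant factors of ∂_1 are all 1, so H_0 = Z.
  H_1: rank ker ∂_1 − rank ∂_2 = (3 − 2) − 0 = 1, and there is no ∂_2, so H_1 = Z.

(K is a triangulation of the circle S^1.)

H_0 = Z,  H_1 = Z.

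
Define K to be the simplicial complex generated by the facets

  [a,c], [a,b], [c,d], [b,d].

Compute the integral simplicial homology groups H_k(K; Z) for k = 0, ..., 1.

H_0 = Z,  H_1 = Z.

K has 4 vertices, 4 edges.
rank ∂_0 = 0, rank ∂_1 = 3 ⇒ b_0 = 4 − 0 − 3 = 1; all invariant factors of ∂_1 are 1 so no torsion. So H_0 = Z.
rank ∂_1 = 3, rank ∂_2 = 0 ⇒ b_1 = 4 − 3 − 0 = 1. So H_1 = Z.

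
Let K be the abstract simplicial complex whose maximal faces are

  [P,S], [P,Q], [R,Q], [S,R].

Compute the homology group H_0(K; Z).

H_0 = Z.

We work with the vertex ordering P < Q < R < S. The simplices of K, each written with vertices in increasing order, are:

  0-simplices (4): P, Q, R, S
  1-simplices (4): PQ, PS, QR, RS

Hence C_0 ≅ Z^4, C_1 ≅ Z^4.

Boundary ∂_1: C_1 → C_0 sends each edge [p,q] (with p < q) to q − p.
The 4×4 boundary matrix has rank 3 and Smith normal form diag(1,1,1).

Computing H_k = (kernel of ∂_k) / (image of ∂_{k+1}):

  H_0: rank C_0 − rank ∂_1 = 4 − 3 = 1, and the invariant factors of ∂_1 are all 1, so H_0 = Z.

(K is a triangulation of the circle S^1.)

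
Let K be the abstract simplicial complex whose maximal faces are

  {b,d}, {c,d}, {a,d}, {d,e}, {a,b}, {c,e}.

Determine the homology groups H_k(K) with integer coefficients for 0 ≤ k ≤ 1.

We work with the vertex ordering a < b < c < d < e. The simplices of K, each written with vertices in increasing order, are:

  0-simplices (5): a, b, c, d, e
  1-simplices (6): ab, ad, bd, cd, ce, de

Hence C_0 ≅ Z^5, C_1 ≅ Z^6.

Boundary ∂_1: C_1 → C_0 maps an edge to its endpoints' difference, ∂[p,q] = q − p. For instance
  ∂ab = b − a.
The resulting 5×6 matrix has rank 4, and its Smith normal form has invariant factors (1,1,1,1).

Now H_k = ker ∂_k / im ∂_{k+1}, so:

  H_0: rank C_0 − rank ∂_1 = 5 − 4 = 1, and the invariant factors of ∂_1 are all 1, so H_0 ≅ Z.
  H_1: rank ker ∂_1 − rank ∂_2 = (6 − 4) − 0 = 2, and there is no ∂_2, so H_1 ≅ Z^2.

(K is a triangulation of a wedge of 2 circles.)

H_0 ≅ Z,  H_1 ≅ Z^2.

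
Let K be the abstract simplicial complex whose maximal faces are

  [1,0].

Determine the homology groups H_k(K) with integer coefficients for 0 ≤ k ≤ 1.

H_0 ≅ Z,  H_1 = 0.

We work with the vertex ordering 0 < 1. The simplices of K, each written with vertices in increasing order, are:

  0-simplices (2): [0], [1]
  1-simplices (1): [0,1]

so the chain groups are C_0 ≅ Z^2, C_1 ≅ Z^1.

Boundary ∂_1: C_1 → C_0 sends each edge [p,q] (with p < q) to q − p.
As a 2×1 matrix over Z this has rank 1, with invariant factors (1).

Reading off H_k = ker ∂_k / im ∂_{k+1}:

  H_0: rank C_0 − rank ∂_1 = 2 − 1 = 1, and the invariant factors of ∂_1 are all 1, so H_0 ≅ Z.
  H_1: rank ker ∂_1 − rank ∂_2 = (1 − 1) − 0 = 0, and there is no ∂_2, so H_1 ≅ 0.

(K is a triangulation of the 1-simplex.)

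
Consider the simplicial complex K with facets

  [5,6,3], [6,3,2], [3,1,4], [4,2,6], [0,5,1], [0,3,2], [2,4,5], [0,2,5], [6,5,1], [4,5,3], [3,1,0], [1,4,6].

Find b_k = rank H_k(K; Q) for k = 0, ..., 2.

Order the vertices as 0 < 1 < 2 < 3 < 4 < 5 < 6. Listing each simplex with vertices in this order, K has dimension 2 with simplices:

  0-simplices (7): [0], [1], [2], [3], [4], [5], [6]
  1-simplices (18): [0,1], [0,2], [0,3], [0,5], [1,3], [1,4], [1,5], [1,6], [2,3], [2,4], [2,5], [2,6], [3,4], [3,5], [3,6], [4,5], [4,6], [5,6]
  2-simplices (12): [0,1,3], [0,1,5], [0,2,3], [0,2,5], [1,3,4], [1,4,6], [1,5,6], [2,3,6], [2,4,5], [2,4,6], [3,4,5], [3,5,6]

giving chain groups C_0 ≅ Z^7, C_1 ≅ Z^18, C_2 ≅ Z^12.

Boundary ∂_1: C_1 → C_0 maps an edge to its endpoints' difference, ∂[p,q] = q − p. For instance
  ∂[3,5] = [5] − [3].
As a 7×18 matrix over Z this has rank 6, with invariant factors (1,1,1,1,1,1).

Boundary ∂_2: C_2 → C_1 acts by ∂[p,q,r] = [q,r] − [p,r] + [p,q]. For instance
  ∂[0,1,3] = [1,3] − [0,3] + [0,1],
  ∂[1,4,6] = [4,6] − [1,6] + [1,4].
As a 18×12 matrix over Z this has rank 12, with invariant factors (1,1,1,1,1,1,1,1,1,1,1,2).

Now H_k = ker ∂_k / im ∂_{k+1}, so:

  H_0: rank C_0 − rank ∂_1 = 7 − 6 = 1, and the invariant factors of ∂_1 are all 1, so H_0 = Z.
  H_1: rank ker ∂_1 − rank ∂_2 = (18 − 6) − 12 = 0, and ∂_2 has invariant factor 2 > 1, so H_1 = Z/2.
  H_2: rank ker ∂_2 − rank ∂_3 = (12 − 12) − 0 = 0, and there is no ∂_3, so H_2 = 0.

(K is a triangulation of the real projective plane RP^2.)

Hence the Betti numbers are b_0 = 1, b_1 = 0, b_2 = 0.

b_0 = 1, b_1 = 0, b_2 = 0.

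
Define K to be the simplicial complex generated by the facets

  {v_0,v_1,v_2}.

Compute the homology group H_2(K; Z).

Fix the vertex order v_0 < v_1 < v_2 and write every simplex with vertices in increasing order. Then dim K = 2 and the simplices of K are:

  0-simplices (3): [v_0], [v_1], [v_2]
  1-simplices (3): [v_0,v_1], [v_0,v_2], [v_1,v_2]
  2-simplices (1): [v_0,v_1,v_2]

Hence C_0 ≅ Z^3, C_1 ≅ Z^3, C_2 ≅ Z^1.

Boundary ∂_1: C_1 → C_0 is given by ∂[p,q] = [q] − [p]. For instance
  ∂[v_0,v_1] = [v_1] − [v_0].
This gives a 3×3 integer matrix of rank 2; reducing to Smith normal form yields diagonal entries (1,1).

∂_2: C_2 → C_1 sends each 2-simplex [p,q,r] to [q,r] − [p,r] + [p,q]. For instance
  ∂[v_0,v_1,v_2] = [v_1,v_2] − [v_0,v_2] + [v_0,v_1].
As a 3×1 matrix over Z this has rank 1, with invariant factors (1).

Reading off H_k = ker ∂_k / im ∂_{k+1}:

  H_2: rank ker ∂_2 − rank ∂_3 = (1 − 1) − 0 = 0, and there is no ∂_3, so H_2 ≅ 0.

H_2 = 0.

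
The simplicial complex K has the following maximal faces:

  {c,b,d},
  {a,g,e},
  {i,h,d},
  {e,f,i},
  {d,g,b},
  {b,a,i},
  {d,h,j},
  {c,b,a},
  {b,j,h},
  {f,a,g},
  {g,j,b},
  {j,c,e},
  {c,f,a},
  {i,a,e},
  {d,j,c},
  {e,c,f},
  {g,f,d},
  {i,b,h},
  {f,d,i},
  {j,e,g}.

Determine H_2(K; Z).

H_2 ≅ 0.

Order the vertices as a < b < c < d < e < f < g < h < i < j. Listing each simplex with vertices in this order, K has dimension 2 with simplices:

  0-simplices (10): a, b, c, d, e, f, g, h, i, j
  1-simplices (30): ab, ac, ae, af, ag, ai, bc, bd, bg, bh, bi, bj, cd, ce, cf, cj, df, dg, dh, di, dj, ef, eg, ei, ej, fg, fi, gj, hi, hj
  2-simplices (20): abc, abi, acf, aeg, aei, afg, bcd, bdg, bgj, bhi, bhj, cdj, cef, cej, dfg, dfi, dhi, dhj, efi, egj

so the chain groups are C_0 ≅ Z^10, C_1 ≅ Z^30, C_2 ≅ Z^20.

∂_1: C_1 → C_0 sends each edge [p,q] (with p < q) to q − p.
As a 10×30 matrix over Z this has rank 9, with invariant factors (1,1,1,1,1,1,1,1,1).

The boundary map ∂_2: C_2 → C_1 sends each 2-simplex [p,q,r] to [q,r] − [p,r] + [p,q]. For instance
  ∂dfg = fg − dg + df,
  ∂dhi = hi − di + dh.
This gives a 30×20 integer matrix of rank 20; reducing to Smith normal form yields diagonal entries (1,1,1,1,1,1,1,1,1,1,1,1,1,1,1,1,1,1,1,2).

Now H_k = ker ∂_k / im ∂_{k+1}, so:

  H_2: rank ker ∂_2 − rank ∂_3 = (20 − 20) − 0 = 0, and there is no ∂_3, so H_2 = 0.

(K is a triangulation of the Klein bottle.)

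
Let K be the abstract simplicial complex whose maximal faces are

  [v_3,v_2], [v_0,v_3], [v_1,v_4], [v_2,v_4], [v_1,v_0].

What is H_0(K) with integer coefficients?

K has 5 vertices, 5 edges.
rank ∂_0 = 0, rank ∂_1 = 4 ⇒ b_0 = 5 − 0 − 4 = 1; all invariant factors of ∂_1 are 1 so no torsion. So H_0 ≅ Z.

H_0 = Z.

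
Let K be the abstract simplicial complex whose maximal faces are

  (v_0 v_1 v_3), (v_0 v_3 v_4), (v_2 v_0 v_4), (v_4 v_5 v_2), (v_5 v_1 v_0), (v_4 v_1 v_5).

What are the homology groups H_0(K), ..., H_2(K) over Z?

K has 6 vertices, 12 edges, 6 triangles.
rank ∂_0 = 0, rank ∂_1 = 5 ⇒ b_0 = 6 − 0 − 5 = 1; all invariant factors of ∂_1 are 1 so no torsion. So H_0 ≅ Z.
rank ∂_1 = 5, rank ∂_2 = 6 ⇒ b_1 = 12 − 5 − 6 = 1; all invariant factors of ∂_2 are 1 so no torsion. So H_1 ≅ Z.
rank ∂_2 = 6, rank ∂_3 = 0 ⇒ b_2 = 6 − 6 − 0 = 0. So H_2 ≅ 0.

H_0 ≅ Z,  H_1 ≅ Z,  H_2 = 0.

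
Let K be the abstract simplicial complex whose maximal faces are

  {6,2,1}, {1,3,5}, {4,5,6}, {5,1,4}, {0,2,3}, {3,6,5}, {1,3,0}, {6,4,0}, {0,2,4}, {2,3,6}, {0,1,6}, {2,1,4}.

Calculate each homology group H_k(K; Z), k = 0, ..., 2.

H_0 ≅ Z,  H_1 ≅ Z/2Z,  H_2 = 0.

We work with the vertex ordering 0 < 1 < 2 < 3 < 4 < 5 < 6. The simplices of K, each written with vertices in increasing order, are:

  0-simplices (7): [0], [1], [2], [3], [4], [5], [6]
  1-simplices (18): [0,1], [0,2], [0,3], [0,4], [0,6], [1,2], [1,3], [1,4], [1,5], [1,6], [2,3], [2,4], [2,6], [3,5], [3,6], [4,5], [4,6], [5,6]
  2-simplices (12): [0,1,3], [0,1,6], [0,2,3], [0,2,4], [0,4,6], [1,2,4], [1,2,6], [1,3,5], [1,4,5], [2,3,6], [3,5,6], [4,5,6]

giving chain groups C_0 ≅ Z^7, C_1 ≅ Z^18, C_2 ≅ Z^12.

∂_1: C_1 → C_0 maps an edge to its endpoints' difference, ∂[p,q] = q − p. For instance
  ∂[2,3] = [3] − [2].
The 7×18 boundary matrix has rank 6 and Smith normal form diag(1,1,1,1,1,1).

Boundary ∂_2: C_2 → C_1 sends each 2-simplex [p,q,r] to [q,r] − [p,r] + [p,q]. For instance
  ∂[2,3,6] = [3,6] − [2,6] + [2,3],
  ∂[0,1,3] = [1,3] − [0,3] + [0,1].
This gives a 18×12 integer matrix of rank 12; reducing to Smith normal form yields diagonal entries (1,1,1,1,1,1,1,1,1,1,1,2).

Now H_k = ker ∂_k / im ∂_{k+1}, so:

  H_0: rank C_0 − rank ∂_1 = 7 − 6 = 1, and the invariant factors of ∂_1 are all 1, so H_0 = Z.
  H_1: rank ker ∂_1 − rank ∂_2 = (18 − 6) − 12 = 0, and ∂_2 has invariant factor 2 > 1, so H_1 = Z/2Z.
  H_2: rank ker ∂_2 − rank ∂_3 = (12 − 12) − 0 = 0, and there is no ∂_3, so H_2 = 0.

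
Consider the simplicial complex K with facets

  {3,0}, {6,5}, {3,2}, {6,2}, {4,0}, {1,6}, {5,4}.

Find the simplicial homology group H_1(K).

We work with the vertex ordering 0 < 1 < 2 < 3 < 4 < 5 < 6. The simplices of K, each written with vertices in increasing order, are:

  0-simplices (7): [0], [1], [2], [3], [4], [5], [6]
  1-simplices (7): [0,3], [0,4], [1,6], [2,3], [2,6], [4,5], [5,6]

giving chain groups C_0 ≅ Z^7, C_1 ≅ Z^7.

The boundary map ∂_1: C_1 → C_0 is given by ∂[p,q] = [q] − [p]. For instance
  ∂[0,3] = [3] − [0].
The 7×7 boundary matrix has rank 6 and Smith normal form diag(1,1,1,1,1,1).

From H_k ≅ ker(∂_k) / im(∂_{k+1}) we obtain:

  H_1: rank ker ∂_1 − rank ∂_2 = (7 − 6) − 0 = 1, and there is no ∂_2, so H_1 ≅ Z.

H_1 ≅ Z.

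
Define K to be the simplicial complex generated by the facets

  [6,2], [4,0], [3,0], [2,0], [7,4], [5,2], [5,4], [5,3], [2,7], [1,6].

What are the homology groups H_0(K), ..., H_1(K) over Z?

H_0 = Z,  H_1 = Z^3.

Take the total order 0 < 1 < 2 < 3 < 4 < 5 < 6 < 7 on the vertex set. Then K (dimension 1) consists of the simplices:

  0-simplices (8): [0], [1], [2], [3], [4], [5], [6], [7]
  1-simplices (10): [0,2], [0,3], [0,4], [1,6], [2,5], [2,6], [2,7], [3,5], [4,5], [4,7]

giving chain groups C_0 ≅ Z^8, C_1 ≅ Z^10.

∂_1: C_1 → C_0 sends each edge [p,q] (with p < q) to q − p. For instance
  ∂[2,7] = [7] − [2].
The 8×10 boundary matrix has rank 7 and Smith normal form diag(1,1,1,1,1,1,1).

Reading off H_k = ker ∂_k / im ∂_{k+1}:

  H_0: rank C_0 − rank ∂_1 = 8 − 7 = 1, and the invariant factors of ∂_1 are all 1, so H_0 = Z.
  H_1: rank ker ∂_1 − rank ∂_2 = (10 − 7) − 0 = 3, and there is no ∂_2, so H_1 = Z^3.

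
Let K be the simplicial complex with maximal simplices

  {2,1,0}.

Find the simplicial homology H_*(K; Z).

Take the total order 0 < 1 < 2 on the vertex set. Then K (dimension 2) consists of the simplices:

  0-simplices (3): [0], [1], [2]
  1-simplices (3): [0,1], [0,2], [1,2]
  2-simplices (1): [0,1,2]

so the chain groups are C_0 ≅ Z^3, C_1 ≅ Z^3, C_2 ≅ Z^1.

Boundary ∂_1: C_1 → C_0 is given by ∂[p,q] = [q] − [p]. For instance
  ∂[0,2] = [2] − [0].
The resulting 3×3 matrix has rank 2, and its Smith normal form has invariant factors (1,1).

The boundary map ∂_2: C_2 → C_1 acts by ∂[p,q,r] = [q,r] − [p,r] + [p,q]. For instance
  ∂[0,1,2] = [1,2] − [0,2] + [0,1].
As a 3×1 matrix over Z this has rank 1, with invariant factors (1).

Now H_k = ker ∂_k / im ∂_{k+1}, so:

  H_0: rank C_0 − rank ∂_1 = 3 − 2 = 1, and the invariant factors of ∂_1 are all 1, so H_0 ≅ Z.
  H_1: rank ker ∂_1 − rank ∂_2 = (3 − 2) − 1 = 0, and the invariant factors of ∂_2 are all 1, so H_1 ≅ 0.
  H_2: rank ker ∂_2 − rank ∂_3 = (1 − 1) − 0 = 0, and there is no ∂_3, so H_2 ≅ 0.

H_0 ≅ Z,  H_1 = 0,  H_2 = 0.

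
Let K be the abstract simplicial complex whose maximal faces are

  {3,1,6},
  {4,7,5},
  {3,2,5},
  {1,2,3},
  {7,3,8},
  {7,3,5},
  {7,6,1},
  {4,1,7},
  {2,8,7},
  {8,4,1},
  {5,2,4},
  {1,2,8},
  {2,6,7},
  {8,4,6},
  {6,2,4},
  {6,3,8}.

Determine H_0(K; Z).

K has 8 vertices, 24 edges, 16 triangles.
rank ∂_0 = 0, rank ∂_1 = 7 ⇒ b_0 = 8 − 0 − 7 = 1; all invariant factors of ∂_1 are 1 so no torsion. So H_0 = Z.

H_0 = Z.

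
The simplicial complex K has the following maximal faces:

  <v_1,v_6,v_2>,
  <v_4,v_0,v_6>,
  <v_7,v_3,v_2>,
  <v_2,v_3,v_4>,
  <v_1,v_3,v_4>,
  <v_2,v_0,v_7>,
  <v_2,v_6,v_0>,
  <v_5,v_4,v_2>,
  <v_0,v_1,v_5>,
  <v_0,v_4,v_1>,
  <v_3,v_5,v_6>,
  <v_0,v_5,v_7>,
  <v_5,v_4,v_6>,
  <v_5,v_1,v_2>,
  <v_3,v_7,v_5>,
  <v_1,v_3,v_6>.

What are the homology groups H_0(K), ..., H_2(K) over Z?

Order the vertices as v_0 < v_1 < v_2 < v_3 < v_4 < v_5 < v_6 < v_7. Listing each simplex with vertices in this order, K has dimension 2 with simplices:

  0-simplices (8): [v_0], [v_1], [v_2], [v_3], [v_4], [v_5], [v_6], [v_7]
  1-simplices (24): (24 of them)
  2-simplices (16): (16 of them)

giving chain groups C_0 ≅ Z^8, C_1 ≅ Z^24, C_2 ≅ Z^16.

∂_1: C_1 → C_0 is given by ∂[p,q] = [q] − [p]. For instance
  ∂[v_5,v_6] = [v_6] − [v_5].
As a 8×24 matrix over Z this has rank 7, with invariant factors (1,1,1,1,1,1,1).

Boundary ∂_2: C_2 → C_1 acts by ∂[p,q,r] = [q,r] − [p,r] + [p,q]. For instance
  ∂[v_1,v_3,v_6] = [v_3,v_6] − [v_1,v_6] + [v_1,v_3],
  ∂[v_0,v_4,v_6] = [v_4,v_6] − [v_0,v_6] + [v_0,v_4].
As a 24×16 matrix over Z this has rank 15, with invariant factors (1,1,1,1,1,1,1,1,1,1,1,1,1,1,1).

Computing H_k = (kernel of ∂_k) / (image of ∂_{k+1}):

  H_0: rank C_0 − rank ∂_1 = 8 − 7 = 1, and the invariant factors of ∂_1 are all 1, so H_0 = Z.
  H_1: rank ker ∂_1 − rank ∂_2 = (24 − 7) − 15 = 2, and the invariant factors of ∂_2 are all 1, so H_1 = Z^2.
  H_2: rank ker ∂_2 − rank ∂_3 = (16 − 15) − 0 = 1, and there is no ∂_3, so H_2 = Z.

As a check, the Euler characteristic is 8 − 24 + 16 = 0, which agrees with 1 − 2 + 1 = 0.

H_0 ≅ Z,  H_1 ≅ Z^2,  H_2 ≅ Z.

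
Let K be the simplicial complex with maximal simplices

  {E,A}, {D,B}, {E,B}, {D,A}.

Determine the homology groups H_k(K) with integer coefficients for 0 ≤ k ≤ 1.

We work with the vertex ordering A < B < D < E. The simplices of K, each written with vertices in increasing order, are:

  0-simplices (4): A, B, D, E
  1-simplices (4): AD, AE, BD, BE

so the chain groups are C_0 ≅ Z^4, C_1 ≅ Z^4.

∂_1: C_1 → C_0 sends each edge [p,q] (with p < q) to q − p. For instance
  ∂BE = E − B.
As a 4×4 matrix over Z this has rank 3, with invariant factors (1,1,1).

Now H_k = ker ∂_k / im ∂_{k+1}, so:

  H_0: rank C_0 − rank ∂_1 = 4 − 3 = 1, and the invariant factors of ∂_1 are all 1, so H_0 = Z.
  H_1: rank ker ∂_1 − rank ∂_2 = (4 − 3) − 0 = 1, and there is no ∂_2, so H_1 = Z.

(K is a triangulation of the circle S^1.)

H_0 = Z,  H_1 = Z.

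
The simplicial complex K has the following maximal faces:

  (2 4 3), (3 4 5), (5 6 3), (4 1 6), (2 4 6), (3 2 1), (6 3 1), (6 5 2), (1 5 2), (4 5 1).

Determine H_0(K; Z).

Fix the vertex order 1 < 2 < 3 < 4 < 5 < 6 and write every simplex with vertices in increasing order. Then dim K = 2 and the simplices of K are:

  0-simplices (6): [1], [2], [3], [4], [5], [6]
  1-simplices (15): [1,2], [1,3], [1,4], [1,5], [1,6], [2,3], [2,4], [2,5], [2,6], [3,4], [3,5], [3,6], [4,5], [4,6], [5,6]
  2-simplices (10): [1,2,3], [1,2,5], [1,3,6], [1,4,5], [1,4,6], [2,3,4], [2,4,6], [2,5,6], [3,4,5], [3,5,6]

Hence C_0 ≅ Z^6, C_1 ≅ Z^15, C_2 ≅ Z^10.

The boundary map ∂_1: C_1 → C_0 sends each edge [p,q] (with p < q) to q − p. For instance
  ∂[1,5] = [5] − [1].
As a 6×15 matrix over Z this has rank 5, with invariant factors (1,1,1,1,1).

∂_2: C_2 → C_1 acts by ∂[p,q,r] = [q,r] − [p,r] + [p,q]. For instance
  ∂[1,2,3] = [2,3] − [1,3] + [1,2],
  ∂[1,4,5] = [4,5] − [1,5] + [1,4].
This gives a 15×10 integer matrix of rank 10; reducing to Smith normal form yields diagonal entries (1,1,1,1,1,1,1,1,1,2).

From H_k ≅ ker(∂_k) / im(∂_{k+1}) we obtain:

  H_0: rank C_0 − rank ∂_1 = 6 − 5 = 1, and the invariant factors of ∂_1 are all 1, so H_0 ≅ Z.

H_0 = Z.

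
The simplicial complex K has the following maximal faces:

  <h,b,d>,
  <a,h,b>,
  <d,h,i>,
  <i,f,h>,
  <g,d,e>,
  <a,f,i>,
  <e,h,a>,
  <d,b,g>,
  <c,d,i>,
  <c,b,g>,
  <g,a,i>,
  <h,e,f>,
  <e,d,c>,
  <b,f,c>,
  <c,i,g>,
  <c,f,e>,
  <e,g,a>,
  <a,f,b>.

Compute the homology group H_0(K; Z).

Take the total order a < b < c < d < e < f < g < h < i on the vertex set. Then K (dimension 2) consists of the simplices:

  0-simplices (9): a, b, c, d, e, f, g, h, i
  1-simplices (27): ab, ae, af, ag, ah, ai, bc, bd, bf, bg, bh, cd, ce, cf, cg, ci, de, dg, dh, di, ef, eg, eh, fh, fi, gi, hi
  2-simplices (18): abf, abh, aeg, aeh, afi, agi, bcf, bcg, bdg, bdh, cde, cdi, cef, cgi, deg, dhi, efh, fhi

Hence C_0 ≅ Z^9, C_1 ≅ Z^27, C_2 ≅ Z^18.

Boundary ∂_1: C_1 → C_0 sends each edge [p,q] (with p < q) to q − p.
The resulting 9×27 matrix has rank 8, and its Smith normal form has invariant factors (1,1,1,1,1,1,1,1).

The boundary map ∂_2: C_2 → C_1 sends each 2-simplex [p,q,r] to [q,r] − [p,r] + [p,q]. For instance
  ∂efh = fh − eh + ef,
  ∂bdh = dh − bh + bd.
As a 27×18 matrix over Z this has rank 18, with invariant factors (1,1,1,1,1,1,1,1,1,1,1,1,1,1,1,1,1,2).

Computing H_k = (kernel of ∂_k) / (image of ∂_{k+1}):

  H_0: rank C_0 − rank ∂_1 = 9 − 8 = 1, and the invariant factors of ∂_1 are all 1, so H_0 ≅ Z.

(K is a triangulation of the Klein bottle.)

H_0 ≅ Z.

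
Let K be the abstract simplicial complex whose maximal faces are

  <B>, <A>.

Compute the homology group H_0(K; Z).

H_0 ≅ Z^2.

Take the total order A < B on the vertex set. Then K (dimension 0) consists of the simplices:

  0-simplices (2): A, B

giving chain groups C_0 ≅ Z^2.

Reading off H_k = ker ∂_k / im ∂_{k+1}:

  H_0: rank C_0 − rank ∂_1 = 2 − 0 = 2, and there is no ∂_1, so H_0 = Z^2.

(K is a triangulation of a set of 2 points.)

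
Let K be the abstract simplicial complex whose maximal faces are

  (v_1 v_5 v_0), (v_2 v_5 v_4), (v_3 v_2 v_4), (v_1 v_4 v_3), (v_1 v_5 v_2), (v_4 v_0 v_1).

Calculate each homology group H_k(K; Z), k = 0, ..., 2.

K has 6 vertices, 12 edges, 6 triangles.
rank ∂_0 = 0, rank ∂_1 = 5 ⇒ b_0 = 6 − 0 − 5 = 1; all invariant factors of ∂_1 are 1 so no torsion. So H_0 ≅ Z.
rank ∂_1 = 5, rank ∂_2 = 6 ⇒ b_1 = 12 − 5 − 6 = 1; all invariant factors of ∂_2 are 1 so no torsion. So H_1 ≅ Z.
rank ∂_2 = 6, rank ∂_3 = 0 ⇒ b_2 = 6 − 6 − 0 = 0. So H_2 ≅ 0.

H_0 ≅ Z,  H_1 ≅ Z,  H_2 = 0.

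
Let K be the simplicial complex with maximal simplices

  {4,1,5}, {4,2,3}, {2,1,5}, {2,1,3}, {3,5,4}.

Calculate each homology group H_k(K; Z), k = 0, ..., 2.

H_0 = Z,  H_1 = Z,  H_2 = 0.

K has 5 vertices, 10 edges, 5 triangles.
rank ∂_0 = 0, rank ∂_1 = 4 ⇒ b_0 = 5 − 0 − 4 = 1; all invariant factors of ∂_1 are 1 so no torsion. So H_0 ≅ Z.
rank ∂_1 = 4, rank ∂_2 = 5 ⇒ b_1 = 10 − 4 − 5 = 1; all invariant factors of ∂_2 are 1 so no torsion. So H_1 ≅ Z.
rank ∂_2 = 5, rank ∂_3 = 0 ⇒ b_2 = 5 − 5 − 0 = 0. So H_2 ≅ 0.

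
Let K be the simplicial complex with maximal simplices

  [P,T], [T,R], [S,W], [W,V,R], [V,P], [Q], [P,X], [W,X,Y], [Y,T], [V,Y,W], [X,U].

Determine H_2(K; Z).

We work with the vertex ordering P < Q < R < S < T < U < V < W < X < Y. The simplices of K, each written with vertices in increasing order, are:

  0-simplices (10): P, Q, R, S, T, U, V, W, X, Y
  1-simplices (14): PT, PV, PX, RT, RV, RW, SW, TY, UX, VW, VY, WX, WY, XY
  2-simplices (3): RVW, VWY, WXY

giving chain groups C_0 ≅ Z^10, C_1 ≅ Z^14, C_2 ≅ Z^3.

The boundary map ∂_1: C_1 → C_0 maps an edge to its endpoints' difference, ∂[p,q] = q − p.
The 10×14 boundary matrix has rank 8 and Smith normal form diag(1,1,1,1,1,1,1,1).

The boundary map ∂_2: C_2 → C_1 maps a triangle to the signed sum of its edges. For instance
  ∂VWY = WY − VY + VW,
  ∂RVW = VW − RW + RV.
This gives a 14×3 integer matrix of rank 3; reducing to Smith normal form yields diagonal entries (1,1,1).

Computing H_k = (kernel of ∂_k) / (image of ∂_{k+1}):

  H_2: rank ker ∂_2 − rank ∂_3 = (3 − 3) − 0 = 0, and there is no ∂_3, so H_2 ≅ 0.

H_2 = 0.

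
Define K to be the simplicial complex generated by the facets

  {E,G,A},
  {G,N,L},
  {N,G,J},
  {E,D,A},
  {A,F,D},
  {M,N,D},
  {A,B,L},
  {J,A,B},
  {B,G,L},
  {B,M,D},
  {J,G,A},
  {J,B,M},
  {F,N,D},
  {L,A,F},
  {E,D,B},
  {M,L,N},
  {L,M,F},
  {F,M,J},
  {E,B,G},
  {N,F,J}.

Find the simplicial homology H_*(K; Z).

H_0 ≅ Z,  H_1 ≅ Z × Z/2,  H_2 = 0.

K has 10 vertices, 30 edges, 20 triangles.
rank ∂_0 = 0, rank ∂_1 = 9 ⇒ b_0 = 10 − 0 − 9 = 1; all invariant factors of ∂_1 are 1 so no torsion. So H_0 = Z.
rank ∂_1 = 9, rank ∂_2 = 20 ⇒ b_1 = 30 − 9 − 20 = 1; ∂_2 has invariant factor(s) [2] giving torsion. So H_1 = Z × Z/2.
rank ∂_2 = 20, rank ∂_3 = 0 ⇒ b_2 = 20 − 20 − 0 = 0. So H_2 = 0.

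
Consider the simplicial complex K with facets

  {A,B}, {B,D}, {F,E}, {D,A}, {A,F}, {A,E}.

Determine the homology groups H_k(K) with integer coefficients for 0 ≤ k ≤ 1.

Order the vertices as A < B < D < E < F. Listing each simplex with vertices in this order, K has dimension 1 with simplices:

  0-simplices (5): A, B, D, E, F
  1-simplices (6): AB, AD, AE, AF, BD, EF

giving chain groups C_0 ≅ Z^5, C_1 ≅ Z^6.

Boundary ∂_1: C_1 → C_0 maps an edge to its endpoints' difference, ∂[p,q] = q − p. For instance
  ∂EF = F − E.
The resulting 5×6 matrix has rank 4, and its Smith normal form has invariant factors (1,1,1,1).

Computing H_k = (kernel of ∂_k) / (image of ∂_{k+1}):

  H_0: rank C_0 − rank ∂_1 = 5 − 4 = 1, and the invariant factors of ∂_1 are all 1, so H_0 ≅ Z.
  H_1: rank ker ∂_1 − rank ∂_2 = (6 − 4) − 0 = 2, and there is no ∂_2, so H_1 ≅ Z^2.

H_0 ≅ Z,  H_1 ≅ Z^2.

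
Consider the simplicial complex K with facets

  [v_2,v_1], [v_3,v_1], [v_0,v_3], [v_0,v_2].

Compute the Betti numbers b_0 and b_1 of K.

b_0 = 1, b_1 = 1.

We work with the vertex ordering v_0 < v_1 < v_2 < v_3. The simplices of K, each written with vertices in increasing order, are:

  0-simplices (4): [v_0], [v_1], [v_2], [v_3]
  1-simplices (4): [v_0,v_2], [v_0,v_3], [v_1,v_2], [v_1,v_3]

so the chain groups are C_0 ≅ Z^4, C_1 ≅ Z^4.

∂_1: C_1 → C_0 maps an edge to its endpoints' difference, ∂[p,q] = q − p. For instance
  ∂[v_0,v_3] = [v_3] − [v_0].
The resulting 4×4 matrix has rank 3, and its Smith normal form has invariant factors (1,1,1).

From H_k ≅ ker(∂_k) / im(∂_{k+1}) we obtain:

  H_0: rank C_0 − rank ∂_1 = 4 − 3 = 1, and the invariant factors of ∂_1 are all 1, so H_0 = Z.
  H_1: rank ker ∂_1 − rank ∂_2 = (4 − 3) − 0 = 1, and there is no ∂_2, so H_1 = Z.

(K is a triangulation of the circle S^1.)

Hence the Betti numbers are b_0 = 1, b_1 = 1.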